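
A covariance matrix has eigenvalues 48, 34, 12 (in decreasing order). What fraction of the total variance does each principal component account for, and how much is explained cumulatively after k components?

Step 1 — total variance = trace(Sigma) = Σ λ_i = 48 + 34 + 12 = 94.

Step 2 — fraction explained by component i = λ_i / Σ λ:
  PC1: 48/94 = 0.5106
  PC2: 34/94 = 0.3617
  PC3: 12/94 = 0.1277

Step 3 — cumulative fraction after k components = (λ_1 + ... + λ_k) / Σ λ:
  k = 1: 48/94 = 0.5106
  k = 2: (48 + 34)/94 = 82/94 = 0.8723
  k = 3: (48 + 34 + 12)/94 = 94/94 = 1

Summary (fraction, with percent):

explained: PC1 0.5106 (51.06%), PC2 0.3617 (36.17%), PC3 0.1277 (12.77%);  cumulative: 0.5106, 0.8723, 1


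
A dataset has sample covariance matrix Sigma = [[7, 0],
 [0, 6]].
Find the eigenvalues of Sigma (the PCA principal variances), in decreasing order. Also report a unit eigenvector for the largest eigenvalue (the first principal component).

Step 1 — characteristic polynomial of 2×2 Sigma:
  det(Sigma - λI) = λ² - trace · λ + det = 0.
  trace = 7 + 6 = 13, det = 7·6 - (0)² = 42.
Step 2 — discriminant:
  Δ = trace² - 4·det = 169 - 168 = 1.
Step 3 — eigenvalues:
  λ = (trace ± √Δ)/2 = (13 ± 1)/2,
  λ_1 = 7,  λ_2 = 6.

Step 4 — unit eigenvector for λ_1: Sigma is diagonal, so its eigenvectors are the coordinate axes. λ_1 = 7 is the diagonal entry on the first coordinate axis, hence
  v_1 = (1, 0) (||v_1|| = 1).

λ_1 = 7,  λ_2 = 6;  v_1 ≈ (1, 0)


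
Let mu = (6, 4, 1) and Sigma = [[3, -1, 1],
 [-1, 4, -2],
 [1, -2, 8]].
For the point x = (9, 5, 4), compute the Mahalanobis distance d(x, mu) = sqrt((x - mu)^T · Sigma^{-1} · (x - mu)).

Step 1 — centre the observation: (x - mu) = (3, 1, 3).

Step 2 — invert Sigma (cofactor / det for 3×3, or solve directly):
  Sigma^{-1} = [[0.3684, 0.0789, -0.0263],
 [0.0789, 0.3026, 0.0658],
 [-0.0263, 0.0658, 0.1447]].

Step 3 — form the quadratic (x - mu)^T · Sigma^{-1} · (x - mu):
  Sigma^{-1} · (x - mu) = (1.1053, 0.7368, 0.4211).
  (x - mu)^T · [Sigma^{-1} · (x - mu)] = (3)·(1.1053) + (1)·(0.7368) + (3)·(0.4211) = 5.3158.

Step 4 — take square root: d = √(5.3158) ≈ 2.3056.

d(x, mu) = √(5.3158) ≈ 2.3056


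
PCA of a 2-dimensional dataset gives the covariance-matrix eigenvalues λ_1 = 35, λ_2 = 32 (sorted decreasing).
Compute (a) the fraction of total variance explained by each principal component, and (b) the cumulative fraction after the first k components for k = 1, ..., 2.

Step 1 — total variance = trace(Sigma) = Σ λ_i = 35 + 32 = 67.

Step 2 — fraction explained by component i = λ_i / Σ λ:
  PC1: 35/67 = 0.5224
  PC2: 32/67 = 0.4776

Step 3 — cumulative fraction after k components = (λ_1 + ... + λ_k) / Σ λ:
  k = 1: 35/67 = 0.5224
  k = 2: (35 + 32)/67 = 67/67 = 1

Summary (fraction, with percent):

explained: PC1 0.5224 (52.24%), PC2 0.4776 (47.76%);  cumulative: 0.5224, 1


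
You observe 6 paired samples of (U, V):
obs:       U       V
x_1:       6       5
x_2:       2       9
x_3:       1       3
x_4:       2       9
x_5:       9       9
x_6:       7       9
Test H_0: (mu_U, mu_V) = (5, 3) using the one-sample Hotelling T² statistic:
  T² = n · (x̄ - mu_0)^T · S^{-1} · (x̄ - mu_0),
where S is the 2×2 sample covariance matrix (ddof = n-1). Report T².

Step 1 — sample mean vector:
  mean(U) = (6 + 2 + 1 + 2 + 9 + 7) / 6 = 27/6 = 4.5
  mean(V) = (5 + 9 + 3 + 9 + 9 + 9) / 6 = 44/6 = 7.3333
  x̄ = (4.5, 7.3333),  deviation x̄ - mu_0 = (4.5, 7.3333) - (5, 3) = (-0.5, 4.3333).

Step 2 — sample covariance matrix, S[i,j] = (1/(n-1)) · Σ_k (x_{k,i} - mean_i) · (x_{k,j} - mean_j), divisor n-1 = 5:
  S[U,U] = ((1.5)·(1.5) + (-2.5)·(-2.5) + (-3.5)·(-3.5) + (-2.5)·(-2.5) + (4.5)·(4.5) + (2.5)·(2.5)) / 5 = 53.5/5 = 10.7
  S[U,V] = ((1.5)·(-2.3333) + (-2.5)·(1.6667) + (-3.5)·(-4.3333) + (-2.5)·(1.6667) + (4.5)·(1.6667) + (2.5)·(1.6667)) / 5 = 15/5 = 3
  S[V,V] = ((-2.3333)·(-2.3333) + (1.6667)·(1.6667) + (-4.3333)·(-4.3333) + (1.6667)·(1.6667) + (1.6667)·(1.6667) + (1.6667)·(1.6667)) / 5 = 35.3333/5 = 7.0667
  S = [[10.7, 3],
 [3, 7.0667]].

Step 3 — invert S. det(S) = 10.7·7.0667 - (3)² = 66.6133.
  S^{-1} = (1/det) · [[d, -b], [-b, a]] = [[0.1061, -0.045],
 [-0.045, 0.1606]].

Step 4 — quadratic form (x̄ - mu_0)^T · S^{-1} · (x̄ - mu_0):
  S^{-1} · (x̄ - mu_0) = (-0.2482, 0.7186),
  (x̄ - mu_0)^T · [...] = (-0.5)·(-0.2482) + (4.3333)·(0.7186) = 3.2379.

Step 5 — scale by n: T² = 6 · 3.2379 = 19.4275.

T² ≈ 19.4275


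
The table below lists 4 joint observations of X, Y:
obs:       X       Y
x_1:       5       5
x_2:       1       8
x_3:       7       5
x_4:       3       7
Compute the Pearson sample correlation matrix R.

Step 1 — column means:
  mean(X) = (5 + 1 + 7 + 3) / 4 = 16/4 = 4
  mean(Y) = (5 + 8 + 5 + 7) / 4 = 25/4 = 6.25

Step 2 — sample variances and covariances s[i,j] = (1/(n-1)) · Σ_k (x_{k,i} - mean_i) · (x_{k,j} - mean_j), with n-1 = 3:
  s[X,X] = ((1)·(1) + (-3)·(-3) + (3)·(3) + (-1)·(-1)) / 3 = 20/3 = 6.6667
  s[X,Y] = ((1)·(-1.25) + (-3)·(1.75) + (3)·(-1.25) + (-1)·(0.75)) / 3 = -11/3 = -3.6667
  s[Y,Y] = ((-1.25)·(-1.25) + (1.75)·(1.75) + (-1.25)·(-1.25) + (0.75)·(0.75)) / 3 = 6.75/3 = 2.25
  Sample standard deviations s_i = √(s[i,i]):
  s(X) = √(6.6667) = 2.582
  s(Y) = √(2.25) = 1.5

Step 3 — r_{ij} = s_{ij} / (s_i · s_j):
  r[X,X] = 1 (diagonal).
  r[X,Y] = -3.6667 / (2.582 · 1.5) = -3.6667 / 3.873 = -0.9467
  r[Y,Y] = 1 (diagonal).

R is symmetric with unit diagonal. Assembling:

R = [[1, -0.9467],
 [-0.9467, 1]]


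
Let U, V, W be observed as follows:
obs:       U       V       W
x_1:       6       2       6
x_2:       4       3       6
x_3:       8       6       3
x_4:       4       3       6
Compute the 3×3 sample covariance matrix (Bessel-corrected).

Step 1 — column means:
  mean(U) = (6 + 4 + 8 + 4) / 4 = 22/4 = 5.5
  mean(V) = (2 + 3 + 6 + 3) / 4 = 14/4 = 3.5
  mean(W) = (6 + 6 + 3 + 6) / 4 = 21/4 = 5.25

Step 2 — sample covariance S[i,j] = (1/(n-1)) · Σ_k (x_{k,i} - mean_i) · (x_{k,j} - mean_j), with n-1 = 3.
  S[U,U] = ((0.5)·(0.5) + (-1.5)·(-1.5) + (2.5)·(2.5) + (-1.5)·(-1.5)) / 3 = 11/3 = 3.6667
  S[U,V] = ((0.5)·(-1.5) + (-1.5)·(-0.5) + (2.5)·(2.5) + (-1.5)·(-0.5)) / 3 = 7/3 = 2.3333
  S[U,W] = ((0.5)·(0.75) + (-1.5)·(0.75) + (2.5)·(-2.25) + (-1.5)·(0.75)) / 3 = -7.5/3 = -2.5
  S[V,V] = ((-1.5)·(-1.5) + (-0.5)·(-0.5) + (2.5)·(2.5) + (-0.5)·(-0.5)) / 3 = 9/3 = 3
  S[V,W] = ((-1.5)·(0.75) + (-0.5)·(0.75) + (2.5)·(-2.25) + (-0.5)·(0.75)) / 3 = -7.5/3 = -2.5
  S[W,W] = ((0.75)·(0.75) + (0.75)·(0.75) + (-2.25)·(-2.25) + (0.75)·(0.75)) / 3 = 6.75/3 = 2.25

S is symmetric (S[j,i] = S[i,j]). Assembling:

S = [[3.6667, 2.3333, -2.5],
 [2.3333, 3, -2.5],
 [-2.5, -2.5, 2.25]]


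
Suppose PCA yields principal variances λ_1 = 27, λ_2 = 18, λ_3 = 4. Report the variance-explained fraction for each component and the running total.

Step 1 — total variance = trace(Sigma) = Σ λ_i = 27 + 18 + 4 = 49.

Step 2 — fraction explained by component i = λ_i / Σ λ:
  PC1: 27/49 = 0.551
  PC2: 18/49 = 0.3673
  PC3: 4/49 = 0.0816

Step 3 — cumulative fraction after k components = (λ_1 + ... + λ_k) / Σ λ:
  k = 1: 27/49 = 0.551
  k = 2: (27 + 18)/49 = 45/49 = 0.9184
  k = 3: (27 + 18 + 4)/49 = 49/49 = 1

Summary (fraction, with percent):

explained: PC1 0.551 (55.1%), PC2 0.3673 (36.73%), PC3 0.0816 (8.16%);  cumulative: 0.551, 0.9184, 1


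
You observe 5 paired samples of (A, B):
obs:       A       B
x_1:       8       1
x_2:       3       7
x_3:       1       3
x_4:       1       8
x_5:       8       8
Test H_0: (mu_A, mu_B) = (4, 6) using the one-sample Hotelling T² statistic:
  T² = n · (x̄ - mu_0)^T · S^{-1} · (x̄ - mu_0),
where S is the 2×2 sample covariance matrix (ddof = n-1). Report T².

Step 1 — sample mean vector:
  mean(A) = (8 + 3 + 1 + 1 + 8) / 5 = 21/5 = 4.2
  mean(B) = (1 + 7 + 3 + 8 + 8) / 5 = 27/5 = 5.4
  x̄ = (4.2, 5.4),  deviation x̄ - mu_0 = (4.2, 5.4) - (4, 6) = (0.2, -0.6).

Step 2 — sample covariance matrix, S[i,j] = (1/(n-1)) · Σ_k (x_{k,i} - mean_i) · (x_{k,j} - mean_j), divisor n-1 = 4:
  S[A,A] = ((3.8)·(3.8) + (-1.2)·(-1.2) + (-3.2)·(-3.2) + (-3.2)·(-3.2) + (3.8)·(3.8)) / 4 = 50.8/4 = 12.7
  S[A,B] = ((3.8)·(-4.4) + (-1.2)·(1.6) + (-3.2)·(-2.4) + (-3.2)·(2.6) + (3.8)·(2.6)) / 4 = -9.4/4 = -2.35
  S[B,B] = ((-4.4)·(-4.4) + (1.6)·(1.6) + (-2.4)·(-2.4) + (2.6)·(2.6) + (2.6)·(2.6)) / 4 = 41.2/4 = 10.3
  S = [[12.7, -2.35],
 [-2.35, 10.3]].

Step 3 — invert S. det(S) = 12.7·10.3 - (-2.35)² = 125.2875.
  S^{-1} = (1/det) · [[d, -b], [-b, a]] = [[0.0822, 0.0188],
 [0.0188, 0.1014]].

Step 4 — quadratic form (x̄ - mu_0)^T · S^{-1} · (x̄ - mu_0):
  S^{-1} · (x̄ - mu_0) = (0.0052, -0.0571),
  (x̄ - mu_0)^T · [...] = (0.2)·(0.0052) + (-0.6)·(-0.0571) = 0.0353.

Step 5 — scale by n: T² = 5 · 0.0353 = 0.1764.

T² ≈ 0.1764


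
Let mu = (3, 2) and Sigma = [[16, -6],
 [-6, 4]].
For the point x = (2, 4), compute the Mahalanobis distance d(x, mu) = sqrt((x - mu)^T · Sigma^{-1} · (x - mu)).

Step 1 — centre the observation: (x - mu) = (-1, 2).

Step 2 — invert Sigma. det(Sigma) = 16·4 - (-6)² = 28.
  Sigma^{-1} = (1/det) · [[d, -b], [-b, a]] = [[0.1429, 0.2143],
 [0.2143, 0.5714]].

Step 3 — form the quadratic (x - mu)^T · Sigma^{-1} · (x - mu):
  Sigma^{-1} · (x - mu) = (0.2857, 0.9286).
  (x - mu)^T · [Sigma^{-1} · (x - mu)] = (-1)·(0.2857) + (2)·(0.9286) = 1.5714.

Step 4 — take square root: d = √(1.5714) ≈ 1.2536.

d(x, mu) = √(1.5714) ≈ 1.2536


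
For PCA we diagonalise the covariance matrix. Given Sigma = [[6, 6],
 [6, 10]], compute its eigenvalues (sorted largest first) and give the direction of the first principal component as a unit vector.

Step 1 — characteristic polynomial of 2×2 Sigma:
  det(Sigma - λI) = λ² - trace · λ + det = 0.
  trace = 6 + 10 = 16, det = 6·10 - (6)² = 24.
Step 2 — discriminant:
  Δ = trace² - 4·det = 256 - 96 = 160.
Step 3 — eigenvalues:
  λ = (trace ± √Δ)/2 = (16 ± 12.6491)/2,
  λ_1 = 14.3246,  λ_2 = 1.6754.

Step 4 — unit eigenvector for λ_1: solve (Sigma - λ_1 I)v = 0. First row:
  (6 - 14.3246)·v_x + (6)·v_y = 0, i.e. (-8.3246)·v_x + (6)·v_y = 0,
  so v ∝ (b, λ_1 - a) = (6, 8.3246) = u.
  ||u|| = √((6)² + (8.3246)²) = √(105.2982) ≈ 10.2615,
  v_1 = u/||u|| ≈ (0.5847, 0.8112) (||v_1|| = 1).

λ_1 = 14.3246,  λ_2 = 1.6754;  v_1 ≈ (0.5847, 0.8112)


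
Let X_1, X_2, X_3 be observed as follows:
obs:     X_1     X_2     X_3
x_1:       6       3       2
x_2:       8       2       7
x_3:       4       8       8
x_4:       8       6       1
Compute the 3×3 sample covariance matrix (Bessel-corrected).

Step 1 — column means:
  mean(X_1) = (6 + 8 + 4 + 8) / 4 = 26/4 = 6.5
  mean(X_2) = (3 + 2 + 8 + 6) / 4 = 19/4 = 4.75
  mean(X_3) = (2 + 7 + 8 + 1) / 4 = 18/4 = 4.5

Step 2 — sample covariance S[i,j] = (1/(n-1)) · Σ_k (x_{k,i} - mean_i) · (x_{k,j} - mean_j), with n-1 = 3.
  S[X_1,X_1] = ((-0.5)·(-0.5) + (1.5)·(1.5) + (-2.5)·(-2.5) + (1.5)·(1.5)) / 3 = 11/3 = 3.6667
  S[X_1,X_2] = ((-0.5)·(-1.75) + (1.5)·(-2.75) + (-2.5)·(3.25) + (1.5)·(1.25)) / 3 = -9.5/3 = -3.1667
  S[X_1,X_3] = ((-0.5)·(-2.5) + (1.5)·(2.5) + (-2.5)·(3.5) + (1.5)·(-3.5)) / 3 = -9/3 = -3
  S[X_2,X_2] = ((-1.75)·(-1.75) + (-2.75)·(-2.75) + (3.25)·(3.25) + (1.25)·(1.25)) / 3 = 22.75/3 = 7.5833
  S[X_2,X_3] = ((-1.75)·(-2.5) + (-2.75)·(2.5) + (3.25)·(3.5) + (1.25)·(-3.5)) / 3 = 4.5/3 = 1.5
  S[X_3,X_3] = ((-2.5)·(-2.5) + (2.5)·(2.5) + (3.5)·(3.5) + (-3.5)·(-3.5)) / 3 = 37/3 = 12.3333

S is symmetric (S[j,i] = S[i,j]). Assembling:

S = [[3.6667, -3.1667, -3],
 [-3.1667, 7.5833, 1.5],
 [-3, 1.5, 12.3333]]


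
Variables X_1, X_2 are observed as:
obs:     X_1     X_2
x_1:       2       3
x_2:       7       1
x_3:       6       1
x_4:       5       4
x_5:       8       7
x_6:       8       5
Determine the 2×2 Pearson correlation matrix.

Step 1 — column means:
  mean(X_1) = (2 + 7 + 6 + 5 + 8 + 8) / 6 = 36/6 = 6
  mean(X_2) = (3 + 1 + 1 + 4 + 7 + 5) / 6 = 21/6 = 3.5

Step 2 — sample variances and covariances s[i,j] = (1/(n-1)) · Σ_k (x_{k,i} - mean_i) · (x_{k,j} - mean_j), with n-1 = 5:
  s[X_1,X_1] = ((-4)·(-4) + (1)·(1) + (0)·(0) + (-1)·(-1) + (2)·(2) + (2)·(2)) / 5 = 26/5 = 5.2
  s[X_1,X_2] = ((-4)·(-0.5) + (1)·(-2.5) + (0)·(-2.5) + (-1)·(0.5) + (2)·(3.5) + (2)·(1.5)) / 5 = 9/5 = 1.8
  s[X_2,X_2] = ((-0.5)·(-0.5) + (-2.5)·(-2.5) + (-2.5)·(-2.5) + (0.5)·(0.5) + (3.5)·(3.5) + (1.5)·(1.5)) / 5 = 27.5/5 = 5.5
  Sample standard deviations s_i = √(s[i,i]):
  s(X_1) = √(5.2) = 2.2804
  s(X_2) = √(5.5) = 2.3452

Step 3 — r_{ij} = s_{ij} / (s_i · s_j):
  r[X_1,X_1] = 1 (diagonal).
  r[X_1,X_2] = 1.8 / (2.2804 · 2.3452) = 1.8 / 5.3479 = 0.3366
  r[X_2,X_2] = 1 (diagonal).

R is symmetric with unit diagonal. Assembling:

R = [[1, 0.3366],
 [0.3366, 1]]


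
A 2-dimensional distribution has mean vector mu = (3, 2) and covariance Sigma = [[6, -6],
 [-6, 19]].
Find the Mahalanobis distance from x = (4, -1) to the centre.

Step 1 — centre the observation: (x - mu) = (1, -3).

Step 2 — invert Sigma. det(Sigma) = 6·19 - (-6)² = 78.
  Sigma^{-1} = (1/det) · [[d, -b], [-b, a]] = [[0.2436, 0.0769],
 [0.0769, 0.0769]].

Step 3 — form the quadratic (x - mu)^T · Sigma^{-1} · (x - mu):
  Sigma^{-1} · (x - mu) = (0.0128, -0.1538).
  (x - mu)^T · [Sigma^{-1} · (x - mu)] = (1)·(0.0128) + (-3)·(-0.1538) = 0.4744.

Step 4 — take square root: d = √(0.4744) ≈ 0.6887.

d(x, mu) = √(0.4744) ≈ 0.6887


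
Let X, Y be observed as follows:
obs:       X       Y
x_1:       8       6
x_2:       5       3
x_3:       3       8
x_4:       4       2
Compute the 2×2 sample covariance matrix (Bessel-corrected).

Step 1 — column means:
  mean(X) = (8 + 5 + 3 + 4) / 4 = 20/4 = 5
  mean(Y) = (6 + 3 + 8 + 2) / 4 = 19/4 = 4.75

Step 2 — sample covariance S[i,j] = (1/(n-1)) · Σ_k (x_{k,i} - mean_i) · (x_{k,j} - mean_j), with n-1 = 3.
  S[X,X] = ((3)·(3) + (0)·(0) + (-2)·(-2) + (-1)·(-1)) / 3 = 14/3 = 4.6667
  S[X,Y] = ((3)·(1.25) + (0)·(-1.75) + (-2)·(3.25) + (-1)·(-2.75)) / 3 = 0/3 = 0
  S[Y,Y] = ((1.25)·(1.25) + (-1.75)·(-1.75) + (3.25)·(3.25) + (-2.75)·(-2.75)) / 3 = 22.75/3 = 7.5833

S is symmetric (S[j,i] = S[i,j]). Assembling:

S = [[4.6667, 0],
 [0, 7.5833]]


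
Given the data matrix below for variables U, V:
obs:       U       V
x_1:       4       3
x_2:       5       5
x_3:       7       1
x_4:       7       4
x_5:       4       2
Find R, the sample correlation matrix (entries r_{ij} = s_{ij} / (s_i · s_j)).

Step 1 — column means:
  mean(U) = (4 + 5 + 7 + 7 + 4) / 5 = 27/5 = 5.4
  mean(V) = (3 + 5 + 1 + 4 + 2) / 5 = 15/5 = 3

Step 2 — sample variances and covariances s[i,j] = (1/(n-1)) · Σ_k (x_{k,i} - mean_i) · (x_{k,j} - mean_j), with n-1 = 4:
  s[U,U] = ((-1.4)·(-1.4) + (-0.4)·(-0.4) + (1.6)·(1.6) + (1.6)·(1.6) + (-1.4)·(-1.4)) / 4 = 9.2/4 = 2.3
  s[U,V] = ((-1.4)·(0) + (-0.4)·(2) + (1.6)·(-2) + (1.6)·(1) + (-1.4)·(-1)) / 4 = -1/4 = -0.25
  s[V,V] = ((0)·(0) + (2)·(2) + (-2)·(-2) + (1)·(1) + (-1)·(-1)) / 4 = 10/4 = 2.5
  Sample standard deviations s_i = √(s[i,i]):
  s(U) = √(2.3) = 1.5166
  s(V) = √(2.5) = 1.5811

Step 3 — r_{ij} = s_{ij} / (s_i · s_j):
  r[U,U] = 1 (diagonal).
  r[U,V] = -0.25 / (1.5166 · 1.5811) = -0.25 / 2.3979 = -0.1043
  r[V,V] = 1 (diagonal).

R is symmetric with unit diagonal. Assembling:

R = [[1, -0.1043],
 [-0.1043, 1]]


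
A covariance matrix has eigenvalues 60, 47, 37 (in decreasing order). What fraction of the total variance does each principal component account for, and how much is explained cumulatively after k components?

Step 1 — total variance = trace(Sigma) = Σ λ_i = 60 + 47 + 37 = 144.

Step 2 — fraction explained by component i = λ_i / Σ λ:
  PC1: 60/144 = 0.4167
  PC2: 47/144 = 0.3264
  PC3: 37/144 = 0.2569

Step 3 — cumulative fraction after k components = (λ_1 + ... + λ_k) / Σ λ:
  k = 1: 60/144 = 0.4167
  k = 2: (60 + 47)/144 = 107/144 = 0.7431
  k = 3: (60 + 47 + 37)/144 = 144/144 = 1

Summary (fraction, with percent):

explained: PC1 0.4167 (41.67%), PC2 0.3264 (32.64%), PC3 0.2569 (25.69%);  cumulative: 0.4167, 0.7431, 1


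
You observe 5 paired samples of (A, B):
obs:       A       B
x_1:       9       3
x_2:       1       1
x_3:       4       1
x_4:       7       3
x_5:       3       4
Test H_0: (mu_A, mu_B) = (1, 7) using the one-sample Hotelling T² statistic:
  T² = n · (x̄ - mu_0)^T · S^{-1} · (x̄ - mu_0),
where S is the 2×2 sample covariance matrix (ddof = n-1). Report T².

Step 1 — sample mean vector:
  mean(A) = (9 + 1 + 4 + 7 + 3) / 5 = 24/5 = 4.8
  mean(B) = (3 + 1 + 1 + 3 + 4) / 5 = 12/5 = 2.4
  x̄ = (4.8, 2.4),  deviation x̄ - mu_0 = (4.8, 2.4) - (1, 7) = (3.8, -4.6).

Step 2 — sample covariance matrix, S[i,j] = (1/(n-1)) · Σ_k (x_{k,i} - mean_i) · (x_{k,j} - mean_j), divisor n-1 = 4:
  S[A,A] = ((4.2)·(4.2) + (-3.8)·(-3.8) + (-0.8)·(-0.8) + (2.2)·(2.2) + (-1.8)·(-1.8)) / 4 = 40.8/4 = 10.2
  S[A,B] = ((4.2)·(0.6) + (-3.8)·(-1.4) + (-0.8)·(-1.4) + (2.2)·(0.6) + (-1.8)·(1.6)) / 4 = 7.4/4 = 1.85
  S[B,B] = ((0.6)·(0.6) + (-1.4)·(-1.4) + (-1.4)·(-1.4) + (0.6)·(0.6) + (1.6)·(1.6)) / 4 = 7.2/4 = 1.8
  S = [[10.2, 1.85],
 [1.85, 1.8]].

Step 3 — invert S. det(S) = 10.2·1.8 - (1.85)² = 14.9375.
  S^{-1} = (1/det) · [[d, -b], [-b, a]] = [[0.1205, -0.1238],
 [-0.1238, 0.6828]].

Step 4 — quadratic form (x̄ - mu_0)^T · S^{-1} · (x̄ - mu_0):
  S^{-1} · (x̄ - mu_0) = (1.0276, -3.6117),
  (x̄ - mu_0)^T · [...] = (3.8)·(1.0276) + (-4.6)·(-3.6117) = 20.5188.

Step 5 — scale by n: T² = 5 · 20.5188 = 102.5941.

T² ≈ 102.5941


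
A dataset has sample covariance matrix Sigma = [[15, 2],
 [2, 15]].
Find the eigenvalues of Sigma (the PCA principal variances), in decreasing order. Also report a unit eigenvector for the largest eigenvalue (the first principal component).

Step 1 — characteristic polynomial of 2×2 Sigma:
  det(Sigma - λI) = λ² - trace · λ + det = 0.
  trace = 15 + 15 = 30, det = 15·15 - (2)² = 221.
Step 2 — discriminant:
  Δ = trace² - 4·det = 900 - 884 = 16.
Step 3 — eigenvalues:
  λ = (trace ± √Δ)/2 = (30 ± 4)/2,
  λ_1 = 17,  λ_2 = 13.

Step 4 — unit eigenvector for λ_1: solve (Sigma - λ_1 I)v = 0. First row:
  (15 - 17)·v_x + (2)·v_y = 0, i.e. (-2)·v_x + (2)·v_y = 0,
  so v ∝ (b, λ_1 - a) = (2, 2) = u.
  ||u|| = √((2)² + (2)²) = √(8) ≈ 2.8284,
  v_1 = u/||u|| ≈ (0.7071, 0.7071) (||v_1|| = 1).

λ_1 = 17,  λ_2 = 13;  v_1 ≈ (0.7071, 0.7071)


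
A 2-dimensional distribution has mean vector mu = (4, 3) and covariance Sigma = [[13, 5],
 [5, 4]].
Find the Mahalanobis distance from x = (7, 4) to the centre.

Step 1 — centre the observation: (x - mu) = (3, 1).

Step 2 — invert Sigma. det(Sigma) = 13·4 - (5)² = 27.
  Sigma^{-1} = (1/det) · [[d, -b], [-b, a]] = [[0.1481, -0.1852],
 [-0.1852, 0.4815]].

Step 3 — form the quadratic (x - mu)^T · Sigma^{-1} · (x - mu):
  Sigma^{-1} · (x - mu) = (0.2593, -0.0741).
  (x - mu)^T · [Sigma^{-1} · (x - mu)] = (3)·(0.2593) + (1)·(-0.0741) = 0.7037.

Step 4 — take square root: d = √(0.7037) ≈ 0.8389.

d(x, mu) = √(0.7037) ≈ 0.8389


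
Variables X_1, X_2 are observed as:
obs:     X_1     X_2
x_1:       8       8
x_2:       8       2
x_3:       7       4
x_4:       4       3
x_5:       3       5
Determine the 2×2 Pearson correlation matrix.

Step 1 — column means:
  mean(X_1) = (8 + 8 + 7 + 4 + 3) / 5 = 30/5 = 6
  mean(X_2) = (8 + 2 + 4 + 3 + 5) / 5 = 22/5 = 4.4

Step 2 — sample variances and covariances s[i,j] = (1/(n-1)) · Σ_k (x_{k,i} - mean_i) · (x_{k,j} - mean_j), with n-1 = 4:
  s[X_1,X_1] = ((2)·(2) + (2)·(2) + (1)·(1) + (-2)·(-2) + (-3)·(-3)) / 4 = 22/4 = 5.5
  s[X_1,X_2] = ((2)·(3.6) + (2)·(-2.4) + (1)·(-0.4) + (-2)·(-1.4) + (-3)·(0.6)) / 4 = 3/4 = 0.75
  s[X_2,X_2] = ((3.6)·(3.6) + (-2.4)·(-2.4) + (-0.4)·(-0.4) + (-1.4)·(-1.4) + (0.6)·(0.6)) / 4 = 21.2/4 = 5.3
  Sample standard deviations s_i = √(s[i,i]):
  s(X_1) = √(5.5) = 2.3452
  s(X_2) = √(5.3) = 2.3022

Step 3 — r_{ij} = s_{ij} / (s_i · s_j):
  r[X_1,X_1] = 1 (diagonal).
  r[X_1,X_2] = 0.75 / (2.3452 · 2.3022) = 0.75 / 5.3991 = 0.1389
  r[X_2,X_2] = 1 (diagonal).

R is symmetric with unit diagonal. Assembling:

R = [[1, 0.1389],
 [0.1389, 1]]


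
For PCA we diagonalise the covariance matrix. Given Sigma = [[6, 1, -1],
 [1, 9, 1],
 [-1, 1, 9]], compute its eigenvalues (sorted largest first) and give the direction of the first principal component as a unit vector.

Step 1 — characteristic polynomial p(λ) = det(λI - Sigma) = λ³ - tr·λ² + c_1·λ - det, where tr = trace, c_1 = sum of the principal 2×2 minors, det = det(Sigma):
  tr = 6 + 9 + 9 = 24,
  c_1 = (6·9 - (1)²) + (6·9 - (-1)²) + (9·9 - (1)²) = 53 + 53 + 80 = 186,
  det = 6·(9·9 - (1)²) - (1)·((1)·9 - (1)·(-1)) + (-1)·((1)·(1) - 9·(-1)) = 6·(80) - (1)·(10) + (-1)·(10) = 460.
  So p(λ) = λ³ - 24λ² + 186λ - 460.
Step 2 — look for an integer root (rational root theorem: any rational root is an integer divisor of 460). Testing λ = 10:
  p(10) = 1000 - 2400 + 1860 - 460 = 0  ✓
  Dividing out (λ - 10): p(λ) = (λ - 10)(λ² - 14λ + 46).
Step 3 — remaining eigenvalues from the quadratic λ² - 14λ + 46 = 0:
  Δ = 14² - 4·46 = 196 - 184 = 12,  λ = (14 ± √12)/2 = (14 ± 3.4641)/2 ≈ 8.7321 or 5.2679.
  Sorted: λ_1 = 10,  λ_2 = 8.7321,  λ_3 = 5.2679  (check: sum = 24 = tr ✓).

Step 4 — unit eigenvector for λ_1 = 10: v spans the null space of (Sigma - λ_1 I), whose rows are
  r_1 = (-4, 1, -1),  r_2 = (1, -1, 1),  r_3 = (-1, 1, -1).
  v is orthogonal to every row, so take v ∝ r_1 × r_2 = ((1)·(1) - (-1)·(-1), (-1)·(1) - (-4)·(1), (-4)·(-1) - (1)·(1)) = (0, 3, 3).
  Rescale (divide by 3): u = (0, 1, 1).
  ||u|| = √((0)² + (1)² + (1)²) = √(2) ≈ 1.4142,  v_1 = u/||u|| ≈ (0, 0.7071, 0.7071) (||v_1|| = 1).

λ_1 = 10,  λ_2 = 8.7321,  λ_3 = 5.2679;  v_1 ≈ (0, 0.7071, 0.7071)


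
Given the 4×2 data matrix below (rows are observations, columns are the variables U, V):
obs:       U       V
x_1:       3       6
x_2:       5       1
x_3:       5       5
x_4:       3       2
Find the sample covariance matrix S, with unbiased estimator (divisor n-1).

Step 1 — column means:
  mean(U) = (3 + 5 + 5 + 3) / 4 = 16/4 = 4
  mean(V) = (6 + 1 + 5 + 2) / 4 = 14/4 = 3.5

Step 2 — sample covariance S[i,j] = (1/(n-1)) · Σ_k (x_{k,i} - mean_i) · (x_{k,j} - mean_j), with n-1 = 3.
  S[U,U] = ((-1)·(-1) + (1)·(1) + (1)·(1) + (-1)·(-1)) / 3 = 4/3 = 1.3333
  S[U,V] = ((-1)·(2.5) + (1)·(-2.5) + (1)·(1.5) + (-1)·(-1.5)) / 3 = -2/3 = -0.6667
  S[V,V] = ((2.5)·(2.5) + (-2.5)·(-2.5) + (1.5)·(1.5) + (-1.5)·(-1.5)) / 3 = 17/3 = 5.6667

S is symmetric (S[j,i] = S[i,j]). Assembling:

S = [[1.3333, -0.6667],
 [-0.6667, 5.6667]]


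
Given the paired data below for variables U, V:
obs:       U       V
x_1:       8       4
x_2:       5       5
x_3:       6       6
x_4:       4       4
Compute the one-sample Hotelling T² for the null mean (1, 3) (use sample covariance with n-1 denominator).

Step 1 — sample mean vector:
  mean(U) = (8 + 5 + 6 + 4) / 4 = 23/4 = 5.75
  mean(V) = (4 + 5 + 6 + 4) / 4 = 19/4 = 4.75
  x̄ = (5.75, 4.75),  deviation x̄ - mu_0 = (5.75, 4.75) - (1, 3) = (4.75, 1.75).

Step 2 — sample covariance matrix, S[i,j] = (1/(n-1)) · Σ_k (x_{k,i} - mean_i) · (x_{k,j} - mean_j), divisor n-1 = 3:
  S[U,U] = ((2.25)·(2.25) + (-0.75)·(-0.75) + (0.25)·(0.25) + (-1.75)·(-1.75)) / 3 = 8.75/3 = 2.9167
  S[U,V] = ((2.25)·(-0.75) + (-0.75)·(0.25) + (0.25)·(1.25) + (-1.75)·(-0.75)) / 3 = -0.25/3 = -0.0833
  S[V,V] = ((-0.75)·(-0.75) + (0.25)·(0.25) + (1.25)·(1.25) + (-0.75)·(-0.75)) / 3 = 2.75/3 = 0.9167
  S = [[2.9167, -0.0833],
 [-0.0833, 0.9167]].

Step 3 — invert S. det(S) = 2.9167·0.9167 - (-0.0833)² = 2.6667.
  S^{-1} = (1/det) · [[d, -b], [-b, a]] = [[0.3438, 0.0312],
 [0.0312, 1.0938]].

Step 4 — quadratic form (x̄ - mu_0)^T · S^{-1} · (x̄ - mu_0):
  S^{-1} · (x̄ - mu_0) = (1.6875, 2.0625),
  (x̄ - mu_0)^T · [...] = (4.75)·(1.6875) + (1.75)·(2.0625) = 11.625.

Step 5 — scale by n: T² = 4 · 11.625 = 46.5.

T² ≈ 46.5


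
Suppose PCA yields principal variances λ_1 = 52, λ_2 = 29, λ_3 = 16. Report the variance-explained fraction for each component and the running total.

Step 1 — total variance = trace(Sigma) = Σ λ_i = 52 + 29 + 16 = 97.

Step 2 — fraction explained by component i = λ_i / Σ λ:
  PC1: 52/97 = 0.5361
  PC2: 29/97 = 0.299
  PC3: 16/97 = 0.1649

Step 3 — cumulative fraction after k components = (λ_1 + ... + λ_k) / Σ λ:
  k = 1: 52/97 = 0.5361
  k = 2: (52 + 29)/97 = 81/97 = 0.8351
  k = 3: (52 + 29 + 16)/97 = 97/97 = 1

Summary (fraction, with percent):

explained: PC1 0.5361 (53.61%), PC2 0.299 (29.9%), PC3 0.1649 (16.49%);  cumulative: 0.5361, 0.8351, 1


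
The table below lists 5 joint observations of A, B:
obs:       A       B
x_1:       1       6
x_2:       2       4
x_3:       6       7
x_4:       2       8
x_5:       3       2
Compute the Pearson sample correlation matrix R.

Step 1 — column means:
  mean(A) = (1 + 2 + 6 + 2 + 3) / 5 = 14/5 = 2.8
  mean(B) = (6 + 4 + 7 + 8 + 2) / 5 = 27/5 = 5.4

Step 2 — sample variances and covariances s[i,j] = (1/(n-1)) · Σ_k (x_{k,i} - mean_i) · (x_{k,j} - mean_j), with n-1 = 4:
  s[A,A] = ((-1.8)·(-1.8) + (-0.8)·(-0.8) + (3.2)·(3.2) + (-0.8)·(-0.8) + (0.2)·(0.2)) / 4 = 14.8/4 = 3.7
  s[A,B] = ((-1.8)·(0.6) + (-0.8)·(-1.4) + (3.2)·(1.6) + (-0.8)·(2.6) + (0.2)·(-3.4)) / 4 = 2.4/4 = 0.6
  s[B,B] = ((0.6)·(0.6) + (-1.4)·(-1.4) + (1.6)·(1.6) + (2.6)·(2.6) + (-3.4)·(-3.4)) / 4 = 23.2/4 = 5.8
  Sample standard deviations s_i = √(s[i,i]):
  s(A) = √(3.7) = 1.9235
  s(B) = √(5.8) = 2.4083

Step 3 — r_{ij} = s_{ij} / (s_i · s_j):
  r[A,A] = 1 (diagonal).
  r[A,B] = 0.6 / (1.9235 · 2.4083) = 0.6 / 4.6325 = 0.1295
  r[B,B] = 1 (diagonal).

R is symmetric with unit diagonal. Assembling:

R = [[1, 0.1295],
 [0.1295, 1]]


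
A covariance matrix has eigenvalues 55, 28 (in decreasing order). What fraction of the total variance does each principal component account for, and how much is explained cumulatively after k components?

Step 1 — total variance = trace(Sigma) = Σ λ_i = 55 + 28 = 83.

Step 2 — fraction explained by component i = λ_i / Σ λ:
  PC1: 55/83 = 0.6627
  PC2: 28/83 = 0.3373

Step 3 — cumulative fraction after k components = (λ_1 + ... + λ_k) / Σ λ:
  k = 1: 55/83 = 0.6627
  k = 2: (55 + 28)/83 = 83/83 = 1

Summary (fraction, with percent):

explained: PC1 0.6627 (66.27%), PC2 0.3373 (33.73%);  cumulative: 0.6627, 1


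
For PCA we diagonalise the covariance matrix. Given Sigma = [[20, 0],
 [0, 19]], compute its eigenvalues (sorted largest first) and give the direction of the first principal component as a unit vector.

Step 1 — characteristic polynomial of 2×2 Sigma:
  det(Sigma - λI) = λ² - trace · λ + det = 0.
  trace = 20 + 19 = 39, det = 20·19 - (0)² = 380.
Step 2 — discriminant:
  Δ = trace² - 4·det = 1521 - 1520 = 1.
Step 3 — eigenvalues:
  λ = (trace ± √Δ)/2 = (39 ± 1)/2,
  λ_1 = 20,  λ_2 = 19.

Step 4 — unit eigenvector for λ_1: Sigma is diagonal, so its eigenvectors are the coordinate axes. λ_1 = 20 is the diagonal entry on the first coordinate axis, hence
  v_1 = (1, 0) (||v_1|| = 1).

λ_1 = 20,  λ_2 = 19;  v_1 ≈ (1, 0)


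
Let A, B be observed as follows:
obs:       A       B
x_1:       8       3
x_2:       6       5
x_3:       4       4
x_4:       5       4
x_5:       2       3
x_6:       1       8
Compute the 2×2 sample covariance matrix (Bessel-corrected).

Step 1 — column means:
  mean(A) = (8 + 6 + 4 + 5 + 2 + 1) / 6 = 26/6 = 4.3333
  mean(B) = (3 + 5 + 4 + 4 + 3 + 8) / 6 = 27/6 = 4.5

Step 2 — sample covariance S[i,j] = (1/(n-1)) · Σ_k (x_{k,i} - mean_i) · (x_{k,j} - mean_j), with n-1 = 5.
  S[A,A] = ((3.6667)·(3.6667) + (1.6667)·(1.6667) + (-0.3333)·(-0.3333) + (0.6667)·(0.6667) + (-2.3333)·(-2.3333) + (-3.3333)·(-3.3333)) / 5 = 33.3333/5 = 6.6667
  S[A,B] = ((3.6667)·(-1.5) + (1.6667)·(0.5) + (-0.3333)·(-0.5) + (0.6667)·(-0.5) + (-2.3333)·(-1.5) + (-3.3333)·(3.5)) / 5 = -13/5 = -2.6
  S[B,B] = ((-1.5)·(-1.5) + (0.5)·(0.5) + (-0.5)·(-0.5) + (-0.5)·(-0.5) + (-1.5)·(-1.5) + (3.5)·(3.5)) / 5 = 17.5/5 = 3.5

S is symmetric (S[j,i] = S[i,j]). Assembling:

S = [[6.6667, -2.6],
 [-2.6, 3.5]]


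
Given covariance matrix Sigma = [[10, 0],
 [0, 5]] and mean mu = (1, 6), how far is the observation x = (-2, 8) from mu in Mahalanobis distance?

Step 1 — centre the observation: (x - mu) = (-3, 2).

Step 2 — invert Sigma. det(Sigma) = 10·5 - (0)² = 50.
  Sigma^{-1} = (1/det) · [[d, -b], [-b, a]] = [[0.1, 0],
 [0, 0.2]].

Step 3 — form the quadratic (x - mu)^T · Sigma^{-1} · (x - mu):
  Sigma^{-1} · (x - mu) = (-0.3, 0.4).
  (x - mu)^T · [Sigma^{-1} · (x - mu)] = (-3)·(-0.3) + (2)·(0.4) = 1.7.

Step 4 — take square root: d = √(1.7) ≈ 1.3038.

d(x, mu) = √(1.7) ≈ 1.3038


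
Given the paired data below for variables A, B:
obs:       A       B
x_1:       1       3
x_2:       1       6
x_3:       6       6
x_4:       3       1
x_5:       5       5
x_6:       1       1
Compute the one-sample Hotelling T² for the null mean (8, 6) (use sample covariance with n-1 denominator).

Step 1 — sample mean vector:
  mean(A) = (1 + 1 + 6 + 3 + 5 + 1) / 6 = 17/6 = 2.8333
  mean(B) = (3 + 6 + 6 + 1 + 5 + 1) / 6 = 22/6 = 3.6667
  x̄ = (2.8333, 3.6667),  deviation x̄ - mu_0 = (2.8333, 3.6667) - (8, 6) = (-5.1667, -2.3333).

Step 2 — sample covariance matrix, S[i,j] = (1/(n-1)) · Σ_k (x_{k,i} - mean_i) · (x_{k,j} - mean_j), divisor n-1 = 5:
  S[A,A] = ((-1.8333)·(-1.8333) + (-1.8333)·(-1.8333) + (3.1667)·(3.1667) + (0.1667)·(0.1667) + (2.1667)·(2.1667) + (-1.8333)·(-1.8333)) / 5 = 24.8333/5 = 4.9667
  S[A,B] = ((-1.8333)·(-0.6667) + (-1.8333)·(2.3333) + (3.1667)·(2.3333) + (0.1667)·(-2.6667) + (2.1667)·(1.3333) + (-1.8333)·(-2.6667)) / 5 = 11.6667/5 = 2.3333
  S[B,B] = ((-0.6667)·(-0.6667) + (2.3333)·(2.3333) + (2.3333)·(2.3333) + (-2.6667)·(-2.6667) + (1.3333)·(1.3333) + (-2.6667)·(-2.6667)) / 5 = 27.3333/5 = 5.4667
  S = [[4.9667, 2.3333],
 [2.3333, 5.4667]].

Step 3 — invert S. det(S) = 4.9667·5.4667 - (2.3333)² = 21.7067.
  S^{-1} = (1/det) · [[d, -b], [-b, a]] = [[0.2518, -0.1075],
 [-0.1075, 0.2288]].

Step 4 — quadratic form (x̄ - mu_0)^T · S^{-1} · (x̄ - mu_0):
  S^{-1} · (x̄ - mu_0) = (-1.0504, 0.0215),
  (x̄ - mu_0)^T · [...] = (-5.1667)·(-1.0504) + (-2.3333)·(0.0215) = 5.3767.

Step 5 — scale by n: T² = 6 · 5.3767 = 32.2604.

T² ≈ 32.2604


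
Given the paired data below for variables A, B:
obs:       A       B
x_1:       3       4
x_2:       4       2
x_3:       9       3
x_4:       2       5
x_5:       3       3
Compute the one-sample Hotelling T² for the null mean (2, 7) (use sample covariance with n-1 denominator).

Step 1 — sample mean vector:
  mean(A) = (3 + 4 + 9 + 2 + 3) / 5 = 21/5 = 4.2
  mean(B) = (4 + 2 + 3 + 5 + 3) / 5 = 17/5 = 3.4
  x̄ = (4.2, 3.4),  deviation x̄ - mu_0 = (4.2, 3.4) - (2, 7) = (2.2, -3.6).

Step 2 — sample covariance matrix, S[i,j] = (1/(n-1)) · Σ_k (x_{k,i} - mean_i) · (x_{k,j} - mean_j), divisor n-1 = 4:
  S[A,A] = ((-1.2)·(-1.2) + (-0.2)·(-0.2) + (4.8)·(4.8) + (-2.2)·(-2.2) + (-1.2)·(-1.2)) / 4 = 30.8/4 = 7.7
  S[A,B] = ((-1.2)·(0.6) + (-0.2)·(-1.4) + (4.8)·(-0.4) + (-2.2)·(1.6) + (-1.2)·(-0.4)) / 4 = -5.4/4 = -1.35
  S[B,B] = ((0.6)·(0.6) + (-1.4)·(-1.4) + (-0.4)·(-0.4) + (1.6)·(1.6) + (-0.4)·(-0.4)) / 4 = 5.2/4 = 1.3
  S = [[7.7, -1.35],
 [-1.35, 1.3]].

Step 3 — invert S. det(S) = 7.7·1.3 - (-1.35)² = 8.1875.
  S^{-1} = (1/det) · [[d, -b], [-b, a]] = [[0.1588, 0.1649],
 [0.1649, 0.9405]].

Step 4 — quadratic form (x̄ - mu_0)^T · S^{-1} · (x̄ - mu_0):
  S^{-1} · (x̄ - mu_0) = (-0.2443, -3.0229),
  (x̄ - mu_0)^T · [...] = (2.2)·(-0.2443) + (-3.6)·(-3.0229) = 10.345.

Step 5 — scale by n: T² = 5 · 10.345 = 51.7252.

T² ≈ 51.7252


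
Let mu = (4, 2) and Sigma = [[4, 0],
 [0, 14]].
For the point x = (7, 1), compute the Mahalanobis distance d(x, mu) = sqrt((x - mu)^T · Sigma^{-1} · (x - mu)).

Step 1 — centre the observation: (x - mu) = (3, -1).

Step 2 — invert Sigma. det(Sigma) = 4·14 - (0)² = 56.
  Sigma^{-1} = (1/det) · [[d, -b], [-b, a]] = [[0.25, 0],
 [0, 0.0714]].

Step 3 — form the quadratic (x - mu)^T · Sigma^{-1} · (x - mu):
  Sigma^{-1} · (x - mu) = (0.75, -0.0714).
  (x - mu)^T · [Sigma^{-1} · (x - mu)] = (3)·(0.75) + (-1)·(-0.0714) = 2.3214.

Step 4 — take square root: d = √(2.3214) ≈ 1.5236.

d(x, mu) = √(2.3214) ≈ 1.5236


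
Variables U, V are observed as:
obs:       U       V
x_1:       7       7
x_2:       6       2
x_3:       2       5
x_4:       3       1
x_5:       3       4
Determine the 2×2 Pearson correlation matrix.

Step 1 — column means:
  mean(U) = (7 + 6 + 2 + 3 + 3) / 5 = 21/5 = 4.2
  mean(V) = (7 + 2 + 5 + 1 + 4) / 5 = 19/5 = 3.8

Step 2 — sample variances and covariances s[i,j] = (1/(n-1)) · Σ_k (x_{k,i} - mean_i) · (x_{k,j} - mean_j), with n-1 = 4:
  s[U,U] = ((2.8)·(2.8) + (1.8)·(1.8) + (-2.2)·(-2.2) + (-1.2)·(-1.2) + (-1.2)·(-1.2)) / 4 = 18.8/4 = 4.7
  s[U,V] = ((2.8)·(3.2) + (1.8)·(-1.8) + (-2.2)·(1.2) + (-1.2)·(-2.8) + (-1.2)·(0.2)) / 4 = 6.2/4 = 1.55
  s[V,V] = ((3.2)·(3.2) + (-1.8)·(-1.8) + (1.2)·(1.2) + (-2.8)·(-2.8) + (0.2)·(0.2)) / 4 = 22.8/4 = 5.7
  Sample standard deviations s_i = √(s[i,i]):
  s(U) = √(4.7) = 2.1679
  s(V) = √(5.7) = 2.3875

Step 3 — r_{ij} = s_{ij} / (s_i · s_j):
  r[U,U] = 1 (diagonal).
  r[U,V] = 1.55 / (2.1679 · 2.3875) = 1.55 / 5.1759 = 0.2995
  r[V,V] = 1 (diagonal).

R is symmetric with unit diagonal. Assembling:

R = [[1, 0.2995],
 [0.2995, 1]]


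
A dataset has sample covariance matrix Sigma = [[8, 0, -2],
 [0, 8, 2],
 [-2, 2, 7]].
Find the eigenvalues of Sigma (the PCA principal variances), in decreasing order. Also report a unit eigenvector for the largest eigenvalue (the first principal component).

Step 1 — characteristic polynomial p(λ) = det(λI - Sigma) = λ³ - tr·λ² + c_1·λ - det, where tr = trace, c_1 = sum of the principal 2×2 minors, det = det(Sigma):
  tr = 8 + 8 + 7 = 23,
  c_1 = (8·8 - (0)²) + (8·7 - (-2)²) + (8·7 - (2)²) = 64 + 52 + 52 = 168,
  det = 8·(8·7 - (2)²) - (0)·((0)·7 - (2)·(-2)) + (-2)·((0)·(2) - 8·(-2)) = 8·(52) - (0)·(4) + (-2)·(16) = 384.
  So p(λ) = λ³ - 23λ² + 168λ - 384.
Step 2 — look for an integer root (rational root theorem: any rational root is an integer divisor of 384). Testing λ = 8:
  p(8) = 512 - 1472 + 1344 - 384 = 0  ✓
  Dividing out (λ - 8): p(λ) = (λ - 8)(λ² - 15λ + 48).
Step 3 — remaining eigenvalues from the quadratic λ² - 15λ + 48 = 0:
  Δ = 15² - 4·48 = 225 - 192 = 33,  λ = (15 ± √33)/2 = (15 ± 5.7446)/2 ≈ 10.3723 or 4.6277.
  Sorted: λ_1 = 10.3723,  λ_2 = 8,  λ_3 = 4.6277  (check: sum = 23 = tr ✓).

Step 4 — unit eigenvector for λ_1 ≈ 10.3723: v spans the null space of (Sigma - λ_1 I), whose rows are
  r_1 = (-2.3723, 0, -2),  r_2 = (0, -2.3723, 2),  r_3 = (-2, 2, -3.3723).
  v is orthogonal to every row, so take v ∝ r_1 × r_2 = ((0)·(2) - (-2)·(-2.3723), (-2)·(0) - (-2.3723)·(2), (-2.3723)·(-2.3723) - (0)·(0)) ≈ (-4.7446, 4.7446, 5.6277).
  Rescale (multiply by -1 so the first nonzero entry is positive): u = (4.7446, -4.7446, -5.6277).
  ||u|| = √((4.7446)² + (-4.7446)² + (-5.6277)²) = √(76.693) ≈ 8.7575,  v_1 = u/||u|| ≈ (0.5418, -0.5418, -0.6426) (||v_1|| = 1).

λ_1 = 10.3723,  λ_2 = 8,  λ_3 = 4.6277;  v_1 ≈ (0.5418, -0.5418, -0.6426)


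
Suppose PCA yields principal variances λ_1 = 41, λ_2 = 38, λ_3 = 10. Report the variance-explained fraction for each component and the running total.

Step 1 — total variance = trace(Sigma) = Σ λ_i = 41 + 38 + 10 = 89.

Step 2 — fraction explained by component i = λ_i / Σ λ:
  PC1: 41/89 = 0.4607
  PC2: 38/89 = 0.427
  PC3: 10/89 = 0.1124

Step 3 — cumulative fraction after k components = (λ_1 + ... + λ_k) / Σ λ:
  k = 1: 41/89 = 0.4607
  k = 2: (41 + 38)/89 = 79/89 = 0.8876
  k = 3: (41 + 38 + 10)/89 = 89/89 = 1

Summary (fraction, with percent):

explained: PC1 0.4607 (46.07%), PC2 0.427 (42.7%), PC3 0.1124 (11.24%);  cumulative: 0.4607, 0.8876, 1


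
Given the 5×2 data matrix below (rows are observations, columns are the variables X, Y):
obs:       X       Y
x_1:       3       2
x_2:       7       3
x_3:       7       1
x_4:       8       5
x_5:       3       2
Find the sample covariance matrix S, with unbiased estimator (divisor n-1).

Step 1 — column means:
  mean(X) = (3 + 7 + 7 + 8 + 3) / 5 = 28/5 = 5.6
  mean(Y) = (2 + 3 + 1 + 5 + 2) / 5 = 13/5 = 2.6

Step 2 — sample covariance S[i,j] = (1/(n-1)) · Σ_k (x_{k,i} - mean_i) · (x_{k,j} - mean_j), with n-1 = 4.
  S[X,X] = ((-2.6)·(-2.6) + (1.4)·(1.4) + (1.4)·(1.4) + (2.4)·(2.4) + (-2.6)·(-2.6)) / 4 = 23.2/4 = 5.8
  S[X,Y] = ((-2.6)·(-0.6) + (1.4)·(0.4) + (1.4)·(-1.6) + (2.4)·(2.4) + (-2.6)·(-0.6)) / 4 = 7.2/4 = 1.8
  S[Y,Y] = ((-0.6)·(-0.6) + (0.4)·(0.4) + (-1.6)·(-1.6) + (2.4)·(2.4) + (-0.6)·(-0.6)) / 4 = 9.2/4 = 2.3

S is symmetric (S[j,i] = S[i,j]). Assembling:

S = [[5.8, 1.8],
 [1.8, 2.3]]


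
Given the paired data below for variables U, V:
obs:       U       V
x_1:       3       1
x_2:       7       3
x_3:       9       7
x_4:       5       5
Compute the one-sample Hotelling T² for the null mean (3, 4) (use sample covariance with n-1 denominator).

Step 1 — sample mean vector:
  mean(U) = (3 + 7 + 9 + 5) / 4 = 24/4 = 6
  mean(V) = (1 + 3 + 7 + 5) / 4 = 16/4 = 4
  x̄ = (6, 4),  deviation x̄ - mu_0 = (6, 4) - (3, 4) = (3, 0).

Step 2 — sample covariance matrix, S[i,j] = (1/(n-1)) · Σ_k (x_{k,i} - mean_i) · (x_{k,j} - mean_j), divisor n-1 = 3:
  S[U,U] = ((-3)·(-3) + (1)·(1) + (3)·(3) + (-1)·(-1)) / 3 = 20/3 = 6.6667
  S[U,V] = ((-3)·(-3) + (1)·(-1) + (3)·(3) + (-1)·(1)) / 3 = 16/3 = 5.3333
  S[V,V] = ((-3)·(-3) + (-1)·(-1) + (3)·(3) + (1)·(1)) / 3 = 20/3 = 6.6667
  S = [[6.6667, 5.3333],
 [5.3333, 6.6667]].

Step 3 — invert S. det(S) = 6.6667·6.6667 - (5.3333)² = 16.
  S^{-1} = (1/det) · [[d, -b], [-b, a]] = [[0.4167, -0.3333],
 [-0.3333, 0.4167]].

Step 4 — quadratic form (x̄ - mu_0)^T · S^{-1} · (x̄ - mu_0):
  S^{-1} · (x̄ - mu_0) = (1.25, -1),
  (x̄ - mu_0)^T · [...] = (3)·(1.25) + (0)·(-1) = 3.75.

Step 5 — scale by n: T² = 4 · 3.75 = 15.

T² ≈ 15


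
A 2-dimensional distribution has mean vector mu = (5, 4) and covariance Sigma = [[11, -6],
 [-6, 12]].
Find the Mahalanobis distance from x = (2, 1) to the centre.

Step 1 — centre the observation: (x - mu) = (-3, -3).

Step 2 — invert Sigma. det(Sigma) = 11·12 - (-6)² = 96.
  Sigma^{-1} = (1/det) · [[d, -b], [-b, a]] = [[0.125, 0.0625],
 [0.0625, 0.1146]].

Step 3 — form the quadratic (x - mu)^T · Sigma^{-1} · (x - mu):
  Sigma^{-1} · (x - mu) = (-0.5625, -0.5312).
  (x - mu)^T · [Sigma^{-1} · (x - mu)] = (-3)·(-0.5625) + (-3)·(-0.5312) = 3.2812.

Step 4 — take square root: d = √(3.2812) ≈ 1.8114.

d(x, mu) = √(3.2812) ≈ 1.8114


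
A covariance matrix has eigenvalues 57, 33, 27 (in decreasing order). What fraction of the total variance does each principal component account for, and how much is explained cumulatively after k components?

Step 1 — total variance = trace(Sigma) = Σ λ_i = 57 + 33 + 27 = 117.

Step 2 — fraction explained by component i = λ_i / Σ λ:
  PC1: 57/117 = 0.4872
  PC2: 33/117 = 0.2821
  PC3: 27/117 = 0.2308

Step 3 — cumulative fraction after k components = (λ_1 + ... + λ_k) / Σ λ:
  k = 1: 57/117 = 0.4872
  k = 2: (57 + 33)/117 = 90/117 = 0.7692
  k = 3: (57 + 33 + 27)/117 = 117/117 = 1

Summary (fraction, with percent):

explained: PC1 0.4872 (48.72%), PC2 0.2821 (28.21%), PC3 0.2308 (23.08%);  cumulative: 0.4872, 0.7692, 1


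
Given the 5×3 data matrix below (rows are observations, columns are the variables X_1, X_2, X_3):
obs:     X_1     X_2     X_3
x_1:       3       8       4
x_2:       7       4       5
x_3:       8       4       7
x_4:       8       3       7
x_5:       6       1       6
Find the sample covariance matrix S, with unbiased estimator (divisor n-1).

Step 1 — column means:
  mean(X_1) = (3 + 7 + 8 + 8 + 6) / 5 = 32/5 = 6.4
  mean(X_2) = (8 + 4 + 4 + 3 + 1) / 5 = 20/5 = 4
  mean(X_3) = (4 + 5 + 7 + 7 + 6) / 5 = 29/5 = 5.8

Step 2 — sample covariance S[i,j] = (1/(n-1)) · Σ_k (x_{k,i} - mean_i) · (x_{k,j} - mean_j), with n-1 = 4.
  S[X_1,X_1] = ((-3.4)·(-3.4) + (0.6)·(0.6) + (1.6)·(1.6) + (1.6)·(1.6) + (-0.4)·(-0.4)) / 4 = 17.2/4 = 4.3
  S[X_1,X_2] = ((-3.4)·(4) + (0.6)·(0) + (1.6)·(0) + (1.6)·(-1) + (-0.4)·(-3)) / 4 = -14/4 = -3.5
  S[X_1,X_3] = ((-3.4)·(-1.8) + (0.6)·(-0.8) + (1.6)·(1.2) + (1.6)·(1.2) + (-0.4)·(0.2)) / 4 = 9.4/4 = 2.35
  S[X_2,X_2] = ((4)·(4) + (0)·(0) + (0)·(0) + (-1)·(-1) + (-3)·(-3)) / 4 = 26/4 = 6.5
  S[X_2,X_3] = ((4)·(-1.8) + (0)·(-0.8) + (0)·(1.2) + (-1)·(1.2) + (-3)·(0.2)) / 4 = -9/4 = -2.25
  S[X_3,X_3] = ((-1.8)·(-1.8) + (-0.8)·(-0.8) + (1.2)·(1.2) + (1.2)·(1.2) + (0.2)·(0.2)) / 4 = 6.8/4 = 1.7

S is symmetric (S[j,i] = S[i,j]). Assembling:

S = [[4.3, -3.5, 2.35],
 [-3.5, 6.5, -2.25],
 [2.35, -2.25, 1.7]]
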